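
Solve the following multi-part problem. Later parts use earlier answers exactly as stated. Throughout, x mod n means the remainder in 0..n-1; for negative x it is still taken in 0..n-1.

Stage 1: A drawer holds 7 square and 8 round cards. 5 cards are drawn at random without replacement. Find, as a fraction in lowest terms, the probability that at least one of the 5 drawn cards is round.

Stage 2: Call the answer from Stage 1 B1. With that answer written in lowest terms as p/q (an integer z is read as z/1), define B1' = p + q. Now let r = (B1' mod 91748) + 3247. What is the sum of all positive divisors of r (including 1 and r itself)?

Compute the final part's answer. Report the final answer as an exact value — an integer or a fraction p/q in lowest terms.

6188

Stage 1: total draws C(15,5) = 3003; complement C(7,5) = 21; favorable 3003 - 21 = 2982; P = 142/143; answer 142/143
Stage 2: B1 = 142/143; threaded value p + q = 285; r = 3532; 3532 = 2^2 * 883; sigma = (1 + 2 + 4) * (1 + 883) = 7 * 884 = 6188; answer 6188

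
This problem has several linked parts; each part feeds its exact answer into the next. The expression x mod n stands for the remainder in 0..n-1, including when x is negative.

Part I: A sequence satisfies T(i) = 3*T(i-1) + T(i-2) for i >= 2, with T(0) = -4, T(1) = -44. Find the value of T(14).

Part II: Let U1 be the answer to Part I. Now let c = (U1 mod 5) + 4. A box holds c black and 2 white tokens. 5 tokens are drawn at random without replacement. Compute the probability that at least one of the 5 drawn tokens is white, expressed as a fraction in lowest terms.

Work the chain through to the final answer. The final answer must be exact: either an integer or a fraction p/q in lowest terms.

7/9

Part I: T(2) = 3*(-44) + 1*(-4) = -136; iterating: T(2)=-136, T(3)=-452, T(4)=-1492, T(5)=-4928, T(6)=-16276, T(7)=-53756, T(8)=-177544, T(9)=-586388, T(10)=-1936708, T(11)=-6396512, T(12)=-21126244, T(13)=-69775244, T(14)=-230451976; answer -230451976
Part II: U1 = -230451976; c = 8; total draws C(10,5) = 252; complement C(8,5) = 56; favorable 252 - 56 = 196; P = 7/9; answer 7/9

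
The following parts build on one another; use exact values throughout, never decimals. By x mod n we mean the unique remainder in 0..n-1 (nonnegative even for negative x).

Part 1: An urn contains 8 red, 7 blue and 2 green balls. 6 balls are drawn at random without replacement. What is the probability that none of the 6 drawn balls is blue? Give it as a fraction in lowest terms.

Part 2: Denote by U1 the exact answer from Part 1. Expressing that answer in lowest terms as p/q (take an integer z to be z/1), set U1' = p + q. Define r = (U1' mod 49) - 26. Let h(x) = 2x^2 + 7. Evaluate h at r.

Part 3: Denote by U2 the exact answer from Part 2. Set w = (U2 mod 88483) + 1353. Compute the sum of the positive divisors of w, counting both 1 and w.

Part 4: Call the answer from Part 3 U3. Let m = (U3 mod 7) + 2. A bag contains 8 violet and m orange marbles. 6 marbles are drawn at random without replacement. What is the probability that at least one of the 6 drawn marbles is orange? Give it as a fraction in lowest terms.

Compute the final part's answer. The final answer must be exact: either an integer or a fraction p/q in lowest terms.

Part 1: total draws C(17,6) = 12376; favorable C(10,6) = 210; P = 15/884; answer 15/884
Part 2: U1 = 15/884; threaded value p + q = 899; r = -9; 2*(-9)^2 + 7 = (162) + (7) = 169; answer 169
Part 3: U2 = 169; w = 1522; 1522 = 2 * 761; sigma = (1 + 2) * (1 + 761) = 3 * 762 = 2286; answer 2286
Part 4: U3 = 2286; m = 6; total draws C(14,6) = 3003; complement C(8,6) = 28; favorable 3003 - 28 = 2975; P = 425/429; answer 425/429

425/429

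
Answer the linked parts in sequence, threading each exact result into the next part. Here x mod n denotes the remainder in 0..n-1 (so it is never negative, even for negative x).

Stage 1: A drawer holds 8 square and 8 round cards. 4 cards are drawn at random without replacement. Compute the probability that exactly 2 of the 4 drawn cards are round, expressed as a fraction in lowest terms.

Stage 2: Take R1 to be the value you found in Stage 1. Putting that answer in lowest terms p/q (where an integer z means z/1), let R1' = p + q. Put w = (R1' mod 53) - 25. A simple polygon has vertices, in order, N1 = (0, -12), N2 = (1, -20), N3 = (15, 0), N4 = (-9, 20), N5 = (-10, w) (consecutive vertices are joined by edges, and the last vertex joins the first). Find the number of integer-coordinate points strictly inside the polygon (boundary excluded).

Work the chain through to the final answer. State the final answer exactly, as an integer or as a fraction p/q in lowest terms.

395

Stage 1: total draws C(16,4) = 1820; favorable C(8,2)*C(8,2) = 784; P = 28/65; answer 28/65
Stage 2: R1 = 28/65; threaded value p + q = 93; w = 15; cross terms: (0*-20 - 1*-12)=12, (1*0 - 15*-20)=300, (15*20 - -9*0)=300, (-9*15 - -10*20)=65, (-10*-12 - 0*15)=120; twice the area = |797| = 797; area = 797/2; boundary points = 1 + 2 + 4 + 1 + 1 = 9; strictly interior points = area - boundary/2 + 1 = 395; answer 395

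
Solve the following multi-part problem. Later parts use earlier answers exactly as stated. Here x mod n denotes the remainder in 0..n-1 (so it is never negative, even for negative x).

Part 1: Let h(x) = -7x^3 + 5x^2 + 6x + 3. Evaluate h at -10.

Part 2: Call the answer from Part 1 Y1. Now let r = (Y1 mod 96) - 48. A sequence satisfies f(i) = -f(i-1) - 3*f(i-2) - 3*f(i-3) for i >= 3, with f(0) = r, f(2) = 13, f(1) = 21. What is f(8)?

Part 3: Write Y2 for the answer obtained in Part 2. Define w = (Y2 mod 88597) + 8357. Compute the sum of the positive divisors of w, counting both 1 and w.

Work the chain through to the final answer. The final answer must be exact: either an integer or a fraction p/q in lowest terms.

96758

Part 1: -7*(-10)^3 + 5*(-10)^2 + 6*(-10)^1 + 3 = (7000) + (500) + (-60) + (3) = 7443; answer 7443
Part 2: Y1 = 7443; r = 3; f(3) = -1*(13) - 3*(21) - 3*(3) = -85; iterating: f(3)=-85, f(4)=-17, f(5)=233, f(6)=73, f(7)=-721, f(8)=-197; answer -197
Part 3: Y2 = -197; w = 96757; 96757 is prime, so its only divisors are 1 and 96757; sigma = 1 + 96757 = 96758; answer 96758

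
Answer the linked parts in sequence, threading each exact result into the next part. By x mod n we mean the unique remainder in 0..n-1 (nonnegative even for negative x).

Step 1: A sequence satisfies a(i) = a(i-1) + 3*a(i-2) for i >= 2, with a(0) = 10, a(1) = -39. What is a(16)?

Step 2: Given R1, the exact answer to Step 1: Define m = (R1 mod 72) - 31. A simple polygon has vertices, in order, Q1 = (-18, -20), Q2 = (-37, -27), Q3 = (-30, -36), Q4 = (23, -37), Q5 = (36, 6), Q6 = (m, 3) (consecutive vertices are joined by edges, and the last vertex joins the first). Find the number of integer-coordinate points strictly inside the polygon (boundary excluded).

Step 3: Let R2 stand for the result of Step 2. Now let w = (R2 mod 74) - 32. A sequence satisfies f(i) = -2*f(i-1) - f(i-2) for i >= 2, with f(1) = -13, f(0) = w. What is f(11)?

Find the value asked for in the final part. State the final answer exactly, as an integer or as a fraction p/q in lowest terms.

-253

Step 1: a(2) = 1*(-39) + 3*(10) = -9; iterating: a(2)=-9, a(3)=-126, a(4)=-153, a(5)=-531, a(6)=-990, a(7)=-2583, a(8)=-5553, a(9)=-13302, a(10)=-29961, a(11)=-69867, a(12)=-159750, a(13)=-369351, a(14)=-848601, a(15)=-1956654, a(16)=-4502457; answer -4502457
Step 2: R1 = -4502457; m = 32; cross terms: (-18*-27 - -37*-20)=-254, (-37*-36 - -30*-27)=522, (-30*-37 - 23*-36)=1938, (23*6 - 36*-37)=1470, (36*3 - 32*6)=-84, (32*-20 - -18*3)=-586; twice the area = |3006| = 3006; area = 1503; boundary points = 1 + 1 + 1 + 1 + 1 + 1 = 6; strictly interior points = area - boundary/2 + 1 = 1501; answer 1501
Step 3: R2 = 1501; w = -11; f(2) = -2*(-13) - 1*(-11) = 37; iterating: f(2)=37, f(3)=-61, f(4)=85, f(5)=-109, f(6)=133, f(7)=-157, f(8)=181, f(9)=-205, f(10)=229, f(11)=-253; answer -253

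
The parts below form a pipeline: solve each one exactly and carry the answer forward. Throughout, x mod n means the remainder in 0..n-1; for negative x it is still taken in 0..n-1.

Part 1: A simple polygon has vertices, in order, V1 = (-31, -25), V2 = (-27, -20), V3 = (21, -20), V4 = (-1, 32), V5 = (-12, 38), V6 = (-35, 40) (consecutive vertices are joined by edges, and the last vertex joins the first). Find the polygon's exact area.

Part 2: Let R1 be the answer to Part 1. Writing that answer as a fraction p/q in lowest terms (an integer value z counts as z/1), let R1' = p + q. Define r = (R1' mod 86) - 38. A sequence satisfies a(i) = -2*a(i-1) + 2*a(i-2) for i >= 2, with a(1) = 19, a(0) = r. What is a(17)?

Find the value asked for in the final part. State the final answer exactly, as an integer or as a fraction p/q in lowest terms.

Part 1: cross terms: (-31*-20 - -27*-25)=-55, (-27*-20 - 21*-20)=960, (21*32 - -1*-20)=652, (-1*38 - -12*32)=346, (-12*40 - -35*38)=850, (-35*-25 - -31*40)=2115; twice the area = |4868| = 4868; area = 2434; answer 2434
Part 2: R1 = 2434; threaded value p + q = 2435; r = -11; a(2) = -2*(19) + 2*(-11) = -60; iterating: a(2)=-60, a(3)=158, a(4)=-436, a(5)=1188, a(6)=-3248, a(7)=8872, a(8)=-24240, a(9)=66224, a(10)=-180928, a(11)=494304, a(12)=-1350464, a(13)=3689536, a(14)=-10080000, a(15)=27539072, a(16)=-75238144, a(17)=205554432; answer 205554432

205554432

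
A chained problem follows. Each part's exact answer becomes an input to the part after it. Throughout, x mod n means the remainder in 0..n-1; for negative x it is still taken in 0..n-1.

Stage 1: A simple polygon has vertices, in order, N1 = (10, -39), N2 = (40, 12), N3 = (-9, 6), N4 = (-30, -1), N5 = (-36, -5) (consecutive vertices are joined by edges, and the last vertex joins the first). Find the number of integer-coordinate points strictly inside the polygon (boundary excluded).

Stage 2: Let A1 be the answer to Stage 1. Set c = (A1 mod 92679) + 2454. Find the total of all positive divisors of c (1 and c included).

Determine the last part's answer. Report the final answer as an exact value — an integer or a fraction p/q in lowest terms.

10752

Stage 1: cross terms: (10*12 - 40*-39)=1680, (40*6 - -9*12)=348, (-9*-1 - -30*6)=189, (-30*-5 - -36*-1)=114, (-36*-39 - 10*-5)=1454; twice the area = |3785| = 3785; area = 3785/2; boundary points = 3 + 1 + 7 + 2 + 2 = 15; strictly interior points = area - boundary/2 + 1 = 1886; answer 1886
Stage 2: A1 = 1886; c = 4340; 4340 = 2^2 * 5 * 7 * 31; sigma = (1 + 2 + 4) * (1 + 5) * (1 + 7) * (1 + 31) = 7 * 6 * 8 * 32 = 10752; answer 10752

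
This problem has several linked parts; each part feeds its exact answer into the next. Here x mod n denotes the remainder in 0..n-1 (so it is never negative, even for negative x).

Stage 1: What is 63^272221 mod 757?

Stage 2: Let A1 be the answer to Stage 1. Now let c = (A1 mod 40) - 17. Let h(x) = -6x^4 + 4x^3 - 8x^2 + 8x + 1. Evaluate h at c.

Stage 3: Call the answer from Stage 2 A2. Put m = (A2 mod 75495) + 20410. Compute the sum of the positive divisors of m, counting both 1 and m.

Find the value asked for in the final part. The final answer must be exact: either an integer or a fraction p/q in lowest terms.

Stage 1: squarings mod 757: 63^1=63, 63^2=184, 63^4=548, 63^8=532, 63^16=663, 63^32=509, 63^64=187, 63^128=147, 63^256=413, 63^512=244, 63^1024=490, 63^2048=131, 63^4096=507, 63^8192=426, 63^16384=553, 63^32768=738, 63^65536=361, 63^131072=117, 63^262144=63; 63^272221 = 63^1 * 63^4 * 63^8 * 63^16 * 63^64 * 63^256 * 63^512 * 63^1024 * 63^8192 * 63^262144 = 103 (mod 757); answer 103
Stage 2: A1 = 103; c = 6; -6*(6)^4 + 4*(6)^3 - 8*(6)^2 + 8*(6)^1 + 1 = (-7776) + (864) + (-288) + (48) + (1) = -7151; answer -7151
Stage 3: A2 = -7151; m = 88754; 88754 = 2 * 199 * 223; sigma = (1 + 2) * (1 + 199) * (1 + 223) = 3 * 200 * 224 = 134400; answer 134400

134400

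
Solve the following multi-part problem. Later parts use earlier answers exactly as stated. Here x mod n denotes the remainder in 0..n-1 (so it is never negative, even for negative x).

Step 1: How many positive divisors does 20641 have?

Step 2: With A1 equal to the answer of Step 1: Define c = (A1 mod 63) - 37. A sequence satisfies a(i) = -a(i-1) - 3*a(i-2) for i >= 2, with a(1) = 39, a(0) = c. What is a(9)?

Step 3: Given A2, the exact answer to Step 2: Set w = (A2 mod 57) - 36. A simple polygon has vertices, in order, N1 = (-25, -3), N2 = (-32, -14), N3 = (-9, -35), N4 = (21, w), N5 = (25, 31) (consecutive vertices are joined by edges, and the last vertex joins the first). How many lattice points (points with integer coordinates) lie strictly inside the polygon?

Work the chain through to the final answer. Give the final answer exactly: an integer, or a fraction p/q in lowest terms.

Step 1: 20641 is prime, so its only divisors are 1 and 20641; count = 2; answer 2
Step 2: A1 = 2; c = -35; a(2) = -1*(39) - 3*(-35) = 66; iterating: a(2)=66, a(3)=-183, a(4)=-15, a(5)=564, a(6)=-519, a(7)=-1173, a(8)=2730, a(9)=789; answer 789
Step 3: A2 = 789; w = 12; cross terms: (-25*-14 - -32*-3)=254, (-32*-35 - -9*-14)=994, (-9*12 - 21*-35)=627, (21*31 - 25*12)=351, (25*-3 - -25*31)=700; twice the area = |2926| = 2926; area = 1463; boundary points = 1 + 1 + 1 + 1 + 2 = 6; strictly interior points = area - boundary/2 + 1 = 1461; answer 1461

1461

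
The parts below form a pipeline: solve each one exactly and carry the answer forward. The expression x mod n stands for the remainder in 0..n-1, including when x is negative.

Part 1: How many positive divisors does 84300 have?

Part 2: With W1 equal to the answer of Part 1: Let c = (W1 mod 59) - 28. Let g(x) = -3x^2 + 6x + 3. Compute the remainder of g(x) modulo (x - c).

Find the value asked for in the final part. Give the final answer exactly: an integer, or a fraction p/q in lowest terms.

-141

Part 1: 84300 = 2^2 * 3 * 5^2 * 281; number of divisors = (2+1) * (1+1) * (2+1) * (1+1) = 36; answer 36
Part 2: W1 = 36; c = 8; remainder = value at the root: -3*(8)^2 + 6*(8)^1 + 3 = (-192) + (48) + (3) = -141; answer -141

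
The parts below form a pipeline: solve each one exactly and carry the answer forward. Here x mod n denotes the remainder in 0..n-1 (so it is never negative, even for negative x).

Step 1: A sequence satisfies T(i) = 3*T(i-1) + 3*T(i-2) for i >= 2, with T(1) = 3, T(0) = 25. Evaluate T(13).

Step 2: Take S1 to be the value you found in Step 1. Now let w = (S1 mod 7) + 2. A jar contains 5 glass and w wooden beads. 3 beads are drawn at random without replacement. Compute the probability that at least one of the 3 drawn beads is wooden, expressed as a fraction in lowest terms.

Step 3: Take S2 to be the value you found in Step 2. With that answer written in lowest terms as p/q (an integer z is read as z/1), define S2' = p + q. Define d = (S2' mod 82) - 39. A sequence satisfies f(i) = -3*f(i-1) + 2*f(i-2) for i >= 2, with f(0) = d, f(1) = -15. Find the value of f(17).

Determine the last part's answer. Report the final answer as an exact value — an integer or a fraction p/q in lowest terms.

-21688894245

Step 1: T(2) = 3*(3) + 3*(25) = 84; iterating: T(2)=84, T(3)=261, T(4)=1035, T(5)=3888, T(6)=14769, T(7)=55971, T(8)=212220, T(9)=804573, T(10)=3050379, T(11)=11564856, T(12)=43845705, T(13)=166231683; answer 166231683
Step 2: S1 = 166231683; w = 4; total draws C(9,3) = 84; complement C(5,3) = 10; favorable 84 - 10 = 74; P = 37/42; answer 37/42
Step 3: S2 = 37/42; threaded value p + q = 79; d = 40; f(2) = -3*(-15) + 2*(40) = 125; iterating: f(2)=125, f(3)=-405, f(4)=1465, f(5)=-5205, f(6)=18545, f(7)=-66045, f(8)=235225, f(9)=-837765, f(10)=2983745, f(11)=-10626765, f(12)=37847785, f(13)=-134796885, f(14)=480086225, f(15)=-1709852445, f(16)=6089729785, f(17)=-21688894245; answer -21688894245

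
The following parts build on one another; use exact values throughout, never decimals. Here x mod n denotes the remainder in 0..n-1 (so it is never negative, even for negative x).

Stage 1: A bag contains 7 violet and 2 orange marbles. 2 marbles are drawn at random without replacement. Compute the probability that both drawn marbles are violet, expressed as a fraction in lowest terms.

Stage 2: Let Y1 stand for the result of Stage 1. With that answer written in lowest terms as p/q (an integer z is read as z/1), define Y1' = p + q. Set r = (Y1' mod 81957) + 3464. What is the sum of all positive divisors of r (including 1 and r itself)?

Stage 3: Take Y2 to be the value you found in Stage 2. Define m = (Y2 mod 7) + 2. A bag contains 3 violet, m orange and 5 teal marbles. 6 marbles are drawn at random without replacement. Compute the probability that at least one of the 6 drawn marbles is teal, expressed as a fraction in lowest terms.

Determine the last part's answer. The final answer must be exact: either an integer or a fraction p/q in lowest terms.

139/143

Stage 1: total draws C(9,2) = 36; favorable C(7,2) = 21; P = 7/12; answer 7/12
Stage 2: Y1 = 7/12; threaded value p + q = 19; r = 3483; 3483 = 3^4 * 43; sigma = (1 + 3 + 9 + 27 + 81) * (1 + 43) = 121 * 44 = 5324; answer 5324
Stage 3: Y2 = 5324; m = 6; total draws C(14,6) = 3003; complement C(9,6) = 84; favorable 3003 - 84 = 2919; P = 139/143; answer 139/143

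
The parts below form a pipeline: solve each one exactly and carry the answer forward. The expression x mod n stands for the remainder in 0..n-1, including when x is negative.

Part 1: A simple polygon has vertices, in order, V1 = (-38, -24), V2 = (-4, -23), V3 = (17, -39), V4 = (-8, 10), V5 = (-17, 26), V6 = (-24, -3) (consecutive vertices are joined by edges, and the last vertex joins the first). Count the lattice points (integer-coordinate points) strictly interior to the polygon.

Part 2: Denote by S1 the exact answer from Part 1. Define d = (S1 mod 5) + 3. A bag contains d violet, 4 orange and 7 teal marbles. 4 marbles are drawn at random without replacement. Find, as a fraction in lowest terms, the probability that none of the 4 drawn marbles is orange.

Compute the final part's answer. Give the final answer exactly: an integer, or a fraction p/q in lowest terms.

22/91

Part 1: cross terms: (-38*-23 - -4*-24)=778, (-4*-39 - 17*-23)=547, (17*10 - -8*-39)=-142, (-8*26 - -17*10)=-38, (-17*-3 - -24*26)=675, (-24*-24 - -38*-3)=462; twice the area = |2282| = 2282; area = 1141; boundary points = 1 + 1 + 1 + 1 + 1 + 7 = 12; strictly interior points = area - boundary/2 + 1 = 1136; answer 1136
Part 2: S1 = 1136; d = 4; total draws C(15,4) = 1365; favorable C(11,4) = 330; P = 22/91; answer 22/91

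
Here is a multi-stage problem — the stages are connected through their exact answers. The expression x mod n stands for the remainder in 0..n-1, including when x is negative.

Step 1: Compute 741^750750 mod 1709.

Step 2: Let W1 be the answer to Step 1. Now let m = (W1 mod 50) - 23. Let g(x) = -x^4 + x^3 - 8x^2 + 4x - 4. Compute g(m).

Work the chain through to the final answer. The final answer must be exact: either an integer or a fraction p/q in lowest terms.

Step 1: squarings mod 1709: 741^1=741, 741^2=492, 741^4=1095, 741^8=1016, 741^16=20, 741^32=400, 741^64=1063, 741^128=320, 741^256=1569, 741^512=801, 741^1024=726, 741^2048=704, 741^4096=6, 741^8192=36, 741^16384=1296, 741^32768=1378, 741^65536=185, 741^131072=45, 741^262144=316, 741^524288=734; 741^750750 = 741^2 * 741^4 * 741^8 * 741^16 * 741^128 * 741^1024 * 741^4096 * 741^8192 * 741^16384 * 741^65536 * 741^131072 * 741^524288 = 298 (mod 1709); answer 298
Step 2: W1 = 298; m = 25; -1*(25)^4 + 1*(25)^3 - 8*(25)^2 + 4*(25)^1 - 4 = (-390625) + (15625) + (-5000) + (100) + (-4) = -379904; answer -379904

-379904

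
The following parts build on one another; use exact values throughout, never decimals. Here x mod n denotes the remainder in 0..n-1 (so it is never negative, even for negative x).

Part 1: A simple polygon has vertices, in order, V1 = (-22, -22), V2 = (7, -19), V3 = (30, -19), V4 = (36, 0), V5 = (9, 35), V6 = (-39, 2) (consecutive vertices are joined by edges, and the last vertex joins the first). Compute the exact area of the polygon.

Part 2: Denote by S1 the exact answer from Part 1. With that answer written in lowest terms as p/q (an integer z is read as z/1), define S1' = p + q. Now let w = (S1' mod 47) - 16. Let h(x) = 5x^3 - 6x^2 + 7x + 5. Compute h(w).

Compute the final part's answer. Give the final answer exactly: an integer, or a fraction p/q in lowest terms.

Part 1: cross terms: (-22*-19 - 7*-22)=572, (7*-19 - 30*-19)=437, (30*0 - 36*-19)=684, (36*35 - 9*0)=1260, (9*2 - -39*35)=1383, (-39*-22 - -22*2)=902; twice the area = |5238| = 5238; area = 2619; answer 2619
Part 2: S1 = 2619; threaded value p + q = 2620; w = 19; 5*(19)^3 - 6*(19)^2 + 7*(19)^1 + 5 = (34295) + (-2166) + (133) + (5) = 32267; answer 32267

32267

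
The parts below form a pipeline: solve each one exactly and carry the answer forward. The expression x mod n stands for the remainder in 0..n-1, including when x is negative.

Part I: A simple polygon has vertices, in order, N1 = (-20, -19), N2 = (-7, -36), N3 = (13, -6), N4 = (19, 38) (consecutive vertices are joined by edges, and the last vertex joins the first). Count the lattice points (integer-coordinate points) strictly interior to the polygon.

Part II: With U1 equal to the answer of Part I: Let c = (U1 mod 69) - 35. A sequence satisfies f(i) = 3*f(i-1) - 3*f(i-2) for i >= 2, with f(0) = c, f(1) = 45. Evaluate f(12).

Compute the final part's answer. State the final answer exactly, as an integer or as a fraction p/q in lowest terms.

-18225

Part I: cross terms: (-20*-36 - -7*-19)=587, (-7*-6 - 13*-36)=510, (13*38 - 19*-6)=608, (19*-19 - -20*38)=399; twice the area = |2104| = 2104; area = 1052; boundary points = 1 + 10 + 2 + 3 = 16; strictly interior points = area - boundary/2 + 1 = 1045; answer 1045
Part II: U1 = 1045; c = -25; f(2) = 3*(45) - 3*(-25) = 210; iterating: f(2)=210, f(3)=495, f(4)=855, f(5)=1080, f(6)=675, f(7)=-1215, f(8)=-5670, f(9)=-13365, f(10)=-23085, f(11)=-29160, f(12)=-18225; answer -18225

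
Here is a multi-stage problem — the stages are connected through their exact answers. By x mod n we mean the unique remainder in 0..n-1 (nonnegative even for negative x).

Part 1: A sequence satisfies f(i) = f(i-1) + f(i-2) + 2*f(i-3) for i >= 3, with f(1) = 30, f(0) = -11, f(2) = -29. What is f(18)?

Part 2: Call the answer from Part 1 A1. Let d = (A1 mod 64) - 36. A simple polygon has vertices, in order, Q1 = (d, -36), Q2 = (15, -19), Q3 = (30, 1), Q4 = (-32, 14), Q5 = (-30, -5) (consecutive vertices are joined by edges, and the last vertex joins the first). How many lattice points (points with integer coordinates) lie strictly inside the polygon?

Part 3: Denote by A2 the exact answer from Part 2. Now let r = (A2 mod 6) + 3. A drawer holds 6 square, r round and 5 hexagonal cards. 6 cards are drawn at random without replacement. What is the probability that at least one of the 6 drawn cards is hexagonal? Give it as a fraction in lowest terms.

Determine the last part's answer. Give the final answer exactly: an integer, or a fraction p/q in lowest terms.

108/119

Part 1: f(3) = 1*(-29) + 1*(30) + 2*(-11) = -21; iterating: f(3)=-21, f(4)=10, f(5)=-69, f(6)=-101, f(7)=-150, f(8)=-389, f(9)=-741, f(10)=-1430, f(11)=-2949, f(12)=-5861, f(13)=-11670, f(14)=-23429, f(15)=-46821, f(16)=-93590, f(17)=-187269, f(18)=-374501; answer -374501
Part 2: A1 = -374501; d = -9; cross terms: (-9*-19 - 15*-36)=711, (15*1 - 30*-19)=585, (30*14 - -32*1)=452, (-32*-5 - -30*14)=580, (-30*-36 - -9*-5)=1035; twice the area = |3363| = 3363; area = 3363/2; boundary points = 1 + 5 + 1 + 1 + 1 = 9; strictly interior points = area - boundary/2 + 1 = 1678; answer 1678
Part 3: A2 = 1678; r = 7; total draws C(18,6) = 18564; complement C(13,6) = 1716; favorable 18564 - 1716 = 16848; P = 108/119; answer 108/119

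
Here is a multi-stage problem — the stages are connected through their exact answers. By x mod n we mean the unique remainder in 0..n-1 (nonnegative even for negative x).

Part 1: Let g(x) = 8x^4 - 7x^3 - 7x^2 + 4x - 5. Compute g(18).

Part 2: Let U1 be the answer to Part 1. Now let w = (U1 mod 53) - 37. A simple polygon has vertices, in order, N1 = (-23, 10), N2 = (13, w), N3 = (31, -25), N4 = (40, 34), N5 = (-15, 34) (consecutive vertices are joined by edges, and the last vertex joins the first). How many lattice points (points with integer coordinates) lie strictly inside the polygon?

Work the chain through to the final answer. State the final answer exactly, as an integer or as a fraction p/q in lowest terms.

Part 1: 8*(18)^4 - 7*(18)^3 - 7*(18)^2 + 4*(18)^1 - 5 = (839808) + (-40824) + (-2268) + (72) + (-5) = 796783; answer 796783
Part 2: U1 = 796783; w = -3; cross terms: (-23*-3 - 13*10)=-61, (13*-25 - 31*-3)=-232, (31*34 - 40*-25)=2054, (40*34 - -15*34)=1870, (-15*10 - -23*34)=632; twice the area = |4263| = 4263; area = 4263/2; boundary points = 1 + 2 + 1 + 55 + 8 = 67; strictly interior points = area - boundary/2 + 1 = 2099; answer 2099

2099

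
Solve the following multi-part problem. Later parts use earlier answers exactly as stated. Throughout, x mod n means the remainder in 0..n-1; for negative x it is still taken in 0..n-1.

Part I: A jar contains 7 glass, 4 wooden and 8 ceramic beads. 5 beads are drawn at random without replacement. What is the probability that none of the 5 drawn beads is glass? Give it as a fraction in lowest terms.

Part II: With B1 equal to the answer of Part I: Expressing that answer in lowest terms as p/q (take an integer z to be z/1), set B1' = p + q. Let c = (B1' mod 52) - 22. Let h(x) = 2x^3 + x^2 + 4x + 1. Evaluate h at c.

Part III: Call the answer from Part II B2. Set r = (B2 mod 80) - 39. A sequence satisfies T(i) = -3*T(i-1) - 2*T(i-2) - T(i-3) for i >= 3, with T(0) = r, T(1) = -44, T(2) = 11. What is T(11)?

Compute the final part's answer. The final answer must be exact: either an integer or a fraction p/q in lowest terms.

Part I: total draws C(19,5) = 11628; favorable C(12,5) = 792; P = 22/323; answer 22/323
Part II: B1 = 22/323; threaded value p + q = 345; c = 11; 2*(11)^3 + 1*(11)^2 + 4*(11)^1 + 1 = (2662) + (121) + (44) + (1) = 2828; answer 2828
Part III: B2 = 2828; r = -11; T(3) = -3*(11) - 2*(-44) - 1*(-11) = 66; iterating: T(3)=66, T(4)=-176, T(5)=385, T(6)=-869, T(7)=2013, T(8)=-4686, T(9)=10901, T(10)=-25344, T(11)=58916; answer 58916

58916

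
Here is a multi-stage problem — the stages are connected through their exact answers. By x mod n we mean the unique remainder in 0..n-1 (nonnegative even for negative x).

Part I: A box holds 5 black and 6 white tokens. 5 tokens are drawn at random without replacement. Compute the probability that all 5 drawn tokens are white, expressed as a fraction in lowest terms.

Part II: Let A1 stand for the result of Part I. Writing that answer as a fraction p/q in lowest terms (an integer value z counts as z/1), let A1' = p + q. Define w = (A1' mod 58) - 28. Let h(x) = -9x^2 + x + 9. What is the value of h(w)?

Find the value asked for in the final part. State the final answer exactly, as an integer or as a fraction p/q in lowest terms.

-575

Part I: total draws C(11,5) = 462; favorable C(6,5) = 6; P = 1/77; answer 1/77
Part II: A1 = 1/77; threaded value p + q = 78; w = -8; -9*(-8)^2 + 1*(-8)^1 + 9 = (-576) + (-8) + (9) = -575; answer -575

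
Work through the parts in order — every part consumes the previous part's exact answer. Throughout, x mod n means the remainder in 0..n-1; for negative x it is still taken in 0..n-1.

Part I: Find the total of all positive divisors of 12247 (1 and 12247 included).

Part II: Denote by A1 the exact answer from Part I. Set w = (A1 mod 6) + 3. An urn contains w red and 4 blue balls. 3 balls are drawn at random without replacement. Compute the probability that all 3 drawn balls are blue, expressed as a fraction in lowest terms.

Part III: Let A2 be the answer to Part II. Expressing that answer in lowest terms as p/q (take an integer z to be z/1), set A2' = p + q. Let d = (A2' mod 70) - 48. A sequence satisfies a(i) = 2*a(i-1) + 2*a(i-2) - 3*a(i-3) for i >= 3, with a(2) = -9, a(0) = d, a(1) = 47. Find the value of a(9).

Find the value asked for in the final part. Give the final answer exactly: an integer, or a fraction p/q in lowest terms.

11893

Part I: 12247 = 37 * 331; sigma = (1 + 37) * (1 + 331) = 38 * 332 = 12616; answer 12616
Part II: A1 = 12616; w = 7; total draws C(11,3) = 165; favorable C(4,3) = 4; P = 4/165; answer 4/165
Part III: A2 = 4/165; threaded value p + q = 169; d = -19; a(3) = 2*(-9) + 2*(47) - 3*(-19) = 133; iterating: a(3)=133, a(4)=107, a(5)=507, a(6)=829, a(7)=2351, a(8)=4839, a(9)=11893; answer 11893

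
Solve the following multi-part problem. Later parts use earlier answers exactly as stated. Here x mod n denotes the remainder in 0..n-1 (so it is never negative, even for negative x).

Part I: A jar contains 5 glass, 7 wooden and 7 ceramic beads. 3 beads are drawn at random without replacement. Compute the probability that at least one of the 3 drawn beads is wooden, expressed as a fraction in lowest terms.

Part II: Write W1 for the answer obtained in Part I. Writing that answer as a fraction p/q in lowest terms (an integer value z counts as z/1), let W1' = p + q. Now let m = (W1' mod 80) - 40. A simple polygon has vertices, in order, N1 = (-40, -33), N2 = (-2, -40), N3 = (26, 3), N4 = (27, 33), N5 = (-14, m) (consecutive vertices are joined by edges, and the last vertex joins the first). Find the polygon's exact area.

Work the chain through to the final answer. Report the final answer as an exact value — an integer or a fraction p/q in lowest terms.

4135/2

Part I: total draws C(19,3) = 969; complement C(12,3) = 220; favorable 969 - 220 = 749; P = 749/969; answer 749/969
Part II: W1 = 749/969; threaded value p + q = 1718; m = -2; cross terms: (-40*-40 - -2*-33)=1534, (-2*3 - 26*-40)=1034, (26*33 - 27*3)=777, (27*-2 - -14*33)=408, (-14*-33 - -40*-2)=382; twice the area = |4135| = 4135; area = 4135/2; answer 4135/2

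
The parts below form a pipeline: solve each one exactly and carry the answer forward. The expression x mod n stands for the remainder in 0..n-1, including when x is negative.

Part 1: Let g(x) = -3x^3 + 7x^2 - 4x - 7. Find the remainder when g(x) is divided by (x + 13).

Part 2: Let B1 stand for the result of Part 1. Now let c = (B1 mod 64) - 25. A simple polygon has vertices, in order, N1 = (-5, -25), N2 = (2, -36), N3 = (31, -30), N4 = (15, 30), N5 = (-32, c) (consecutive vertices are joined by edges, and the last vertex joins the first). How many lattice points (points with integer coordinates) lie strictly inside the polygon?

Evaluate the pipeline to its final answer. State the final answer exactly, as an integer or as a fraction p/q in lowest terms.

2070

Part 1: remainder = value at the root: -3*(-13)^3 + 7*(-13)^2 - 4*(-13)^1 - 7 = (6591) + (1183) + (52) + (-7) = 7819; answer 7819
Part 2: B1 = 7819; c = -14; cross terms: (-5*-36 - 2*-25)=230, (2*-30 - 31*-36)=1056, (31*30 - 15*-30)=1380, (15*-14 - -32*30)=750, (-32*-25 - -5*-14)=730; twice the area = |4146| = 4146; area = 2073; boundary points = 1 + 1 + 4 + 1 + 1 = 8; strictly interior points = area - boundary/2 + 1 = 2070; answer 2070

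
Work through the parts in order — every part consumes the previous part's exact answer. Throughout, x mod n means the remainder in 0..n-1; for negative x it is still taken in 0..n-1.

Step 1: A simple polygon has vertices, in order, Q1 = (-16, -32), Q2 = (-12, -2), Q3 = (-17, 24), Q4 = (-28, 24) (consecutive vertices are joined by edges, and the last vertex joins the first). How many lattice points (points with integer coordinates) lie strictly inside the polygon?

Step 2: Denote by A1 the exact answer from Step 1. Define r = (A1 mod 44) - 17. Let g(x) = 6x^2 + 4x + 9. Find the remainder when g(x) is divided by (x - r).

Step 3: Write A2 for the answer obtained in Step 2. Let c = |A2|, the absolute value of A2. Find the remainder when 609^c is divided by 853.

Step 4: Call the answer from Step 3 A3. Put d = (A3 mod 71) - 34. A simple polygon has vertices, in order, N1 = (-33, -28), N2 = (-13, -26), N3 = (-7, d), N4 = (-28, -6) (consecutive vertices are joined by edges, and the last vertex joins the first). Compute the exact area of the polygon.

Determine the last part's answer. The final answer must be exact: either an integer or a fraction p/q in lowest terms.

Step 1: cross terms: (-16*-2 - -12*-32)=-352, (-12*24 - -17*-2)=-322, (-17*24 - -28*24)=264, (-28*-32 - -16*24)=1280; twice the area = |870| = 870; area = 435; boundary points = 2 + 1 + 11 + 4 = 18; strictly interior points = area - boundary/2 + 1 = 427; answer 427
Step 2: A1 = 427; r = 14; remainder = value at the root: 6*(14)^2 + 4*(14)^1 + 9 = (1176) + (56) + (9) = 1241; answer 1241
Step 3: A2 = 1241; c = 1241; squarings mod 853: 609^1=609, 609^2=679, 609^4=421, 609^8=670, 609^16=222, 609^32=663, 609^64=274, 609^128=12, 609^256=144, 609^512=264, 609^1024=603; 609^1241 = 609^1 * 609^8 * 609^16 * 609^64 * 609^128 * 609^1024 = 522 (mod 853); answer 522
Step 4: A3 = 522; d = -9; cross terms: (-33*-26 - -13*-28)=494, (-13*-9 - -7*-26)=-65, (-7*-6 - -28*-9)=-210, (-28*-28 - -33*-6)=586; twice the area = |805| = 805; area = 805/2; answer 805/2

805/2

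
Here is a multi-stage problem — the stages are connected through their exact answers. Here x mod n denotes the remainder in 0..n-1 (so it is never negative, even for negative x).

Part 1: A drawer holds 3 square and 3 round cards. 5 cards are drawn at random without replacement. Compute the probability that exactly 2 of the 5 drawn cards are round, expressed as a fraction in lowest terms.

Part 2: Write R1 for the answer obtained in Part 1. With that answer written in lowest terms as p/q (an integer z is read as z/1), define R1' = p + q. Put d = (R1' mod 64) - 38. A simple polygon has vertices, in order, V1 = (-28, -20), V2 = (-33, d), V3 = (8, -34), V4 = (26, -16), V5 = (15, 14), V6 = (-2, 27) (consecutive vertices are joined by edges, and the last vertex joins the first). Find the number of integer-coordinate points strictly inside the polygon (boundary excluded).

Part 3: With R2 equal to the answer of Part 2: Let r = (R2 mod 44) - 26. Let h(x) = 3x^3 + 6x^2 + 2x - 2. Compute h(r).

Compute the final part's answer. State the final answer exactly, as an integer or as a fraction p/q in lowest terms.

Part 1: total draws C(6,5) = 6; favorable C(3,2)*C(3,3) = 3; P = 1/2; answer 1/2
Part 2: R1 = 1/2; threaded value p + q = 3; d = -35; cross terms: (-28*-35 - -33*-20)=320, (-33*-34 - 8*-35)=1402, (8*-16 - 26*-34)=756, (26*14 - 15*-16)=604, (15*27 - -2*14)=433, (-2*-20 - -28*27)=796; twice the area = |4311| = 4311; area = 4311/2; boundary points = 5 + 1 + 18 + 1 + 1 + 1 = 27; strictly interior points = area - boundary/2 + 1 = 2143; answer 2143
Part 3: R2 = 2143; r = 5; 3*(5)^3 + 6*(5)^2 + 2*(5)^1 - 2 = (375) + (150) + (10) + (-2) = 533; answer 533

533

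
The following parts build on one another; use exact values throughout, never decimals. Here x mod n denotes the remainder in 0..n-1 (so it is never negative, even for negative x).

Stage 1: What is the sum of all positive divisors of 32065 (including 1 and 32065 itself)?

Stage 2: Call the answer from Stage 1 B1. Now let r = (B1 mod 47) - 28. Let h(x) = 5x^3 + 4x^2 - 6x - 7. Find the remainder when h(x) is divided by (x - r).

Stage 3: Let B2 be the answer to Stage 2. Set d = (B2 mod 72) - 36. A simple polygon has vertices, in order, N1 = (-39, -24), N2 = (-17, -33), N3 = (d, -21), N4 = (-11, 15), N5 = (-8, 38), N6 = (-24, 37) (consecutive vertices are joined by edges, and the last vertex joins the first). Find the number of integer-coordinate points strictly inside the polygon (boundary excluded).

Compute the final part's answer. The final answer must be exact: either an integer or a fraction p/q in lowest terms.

2363

Stage 1: 32065 = 5 * 11^2 * 53; sigma = (1 + 5) * (1 + 11 + 121) * (1 + 53) = 6 * 133 * 54 = 43092; answer 43092
Stage 2: B1 = 43092; r = 12; remainder = value at the root: 5*(12)^3 + 4*(12)^2 - 6*(12)^1 - 7 = (8640) + (576) + (-72) + (-7) = 9137; answer 9137
Stage 3: B2 = 9137; d = 29; cross terms: (-39*-33 - -17*-24)=879, (-17*-21 - 29*-33)=1314, (29*15 - -11*-21)=204, (-11*38 - -8*15)=-298, (-8*37 - -24*38)=616, (-24*-24 - -39*37)=2019; twice the area = |4734| = 4734; area = 2367; boundary points = 1 + 2 + 4 + 1 + 1 + 1 = 10; strictly interior points = area - boundary/2 + 1 = 2363; answer 2363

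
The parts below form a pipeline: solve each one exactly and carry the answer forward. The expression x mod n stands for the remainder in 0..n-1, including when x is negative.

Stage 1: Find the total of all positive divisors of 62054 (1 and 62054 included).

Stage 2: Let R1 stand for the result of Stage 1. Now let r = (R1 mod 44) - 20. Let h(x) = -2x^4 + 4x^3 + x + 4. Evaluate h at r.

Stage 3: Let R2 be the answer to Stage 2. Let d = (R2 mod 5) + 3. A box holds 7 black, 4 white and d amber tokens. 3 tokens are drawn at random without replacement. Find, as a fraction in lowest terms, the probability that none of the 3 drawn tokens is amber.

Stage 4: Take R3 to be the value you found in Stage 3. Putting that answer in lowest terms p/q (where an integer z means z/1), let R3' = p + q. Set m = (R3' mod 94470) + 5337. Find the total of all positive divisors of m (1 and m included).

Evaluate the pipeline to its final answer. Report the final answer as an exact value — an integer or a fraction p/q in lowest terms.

Stage 1: 62054 = 2 * 19 * 23 * 71; sigma = (1 + 2) * (1 + 19) * (1 + 23) * (1 + 71) = 3 * 20 * 24 * 72 = 103680; answer 103680
Stage 2: R1 = 103680; r = -4; -2*(-4)^4 + 4*(-4)^3 + 1*(-4)^1 + 4 = (-512) + (-256) + (-4) + (4) = -768; answer -768
Stage 3: R2 = -768; d = 5; total draws C(16,3) = 560; favorable C(11,3) = 165; P = 33/112; answer 33/112
Stage 4: R3 = 33/112; threaded value p + q = 145; m = 5482; 5482 = 2 * 2741; sigma = (1 + 2) * (1 + 2741) = 3 * 2742 = 8226; answer 8226

8226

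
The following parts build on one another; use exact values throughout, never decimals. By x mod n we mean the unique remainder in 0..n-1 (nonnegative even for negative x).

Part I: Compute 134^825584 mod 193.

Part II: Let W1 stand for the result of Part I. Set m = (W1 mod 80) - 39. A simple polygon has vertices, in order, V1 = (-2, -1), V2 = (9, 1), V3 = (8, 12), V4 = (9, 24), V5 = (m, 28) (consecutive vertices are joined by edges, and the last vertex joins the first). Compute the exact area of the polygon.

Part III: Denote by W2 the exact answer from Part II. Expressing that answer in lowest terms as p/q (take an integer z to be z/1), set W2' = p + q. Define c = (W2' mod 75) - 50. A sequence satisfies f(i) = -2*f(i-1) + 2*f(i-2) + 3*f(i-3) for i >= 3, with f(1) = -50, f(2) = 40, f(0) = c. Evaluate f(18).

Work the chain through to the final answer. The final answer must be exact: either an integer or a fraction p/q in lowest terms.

72936483

Part I: squarings mod 193: 134^1=134, 134^2=7, 134^4=49, 134^8=85, 134^16=84, 134^32=108, 134^64=84, 134^128=108, 134^256=84, 134^512=108, 134^1024=84, 134^2048=108, 134^4096=84, 134^8192=108, 134^16384=84, 134^32768=108, 134^65536=84, 134^131072=108, 134^262144=84, 134^524288=108; 134^825584 = 134^16 * 134^32 * 134^64 * 134^128 * 134^2048 * 134^4096 * 134^32768 * 134^262144 * 134^524288 = 108 (mod 193); answer 108
Part II: W1 = 108; m = -11; cross terms: (-2*1 - 9*-1)=7, (9*12 - 8*1)=100, (8*24 - 9*12)=84, (9*28 - -11*24)=516, (-11*-1 - -2*28)=67; twice the area = |774| = 774; area = 387; answer 387
Part III: W2 = 387; threaded value p + q = 388; c = -37; f(3) = -2*(40) + 2*(-50) + 3*(-37) = -291; iterating: f(3)=-291, f(4)=512, f(5)=-1486, f(6)=3123, f(7)=-7682, f(8)=17152, f(9)=-40299, f(10)=91856, f(11)=-212854, f(12)=488523, f(13)=-1127186, f(14)=2592856, f(15)=-5974515, f(16)=13753184, f(17)=-31676830, f(18)=72936483; answer 72936483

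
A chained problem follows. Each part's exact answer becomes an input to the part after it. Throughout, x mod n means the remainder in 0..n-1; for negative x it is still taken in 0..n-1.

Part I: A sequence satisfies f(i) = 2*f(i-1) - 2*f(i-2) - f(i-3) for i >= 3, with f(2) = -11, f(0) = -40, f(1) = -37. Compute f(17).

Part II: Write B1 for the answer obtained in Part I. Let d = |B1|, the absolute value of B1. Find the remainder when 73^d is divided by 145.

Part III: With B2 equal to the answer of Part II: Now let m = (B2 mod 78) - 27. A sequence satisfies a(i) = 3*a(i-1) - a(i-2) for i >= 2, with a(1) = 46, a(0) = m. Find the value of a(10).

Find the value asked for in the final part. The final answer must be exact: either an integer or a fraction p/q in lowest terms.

337030

Part I: f(3) = 2*(-11) - 2*(-37) - 1*(-40) = 92; iterating: f(3)=92, f(4)=243, f(5)=313, f(6)=48, f(7)=-773, f(8)=-1955, f(9)=-2412, f(10)=-141, f(11)=6497, f(12)=15688, f(13)=18523, f(14)=-827, f(15)=-54388, f(16)=-125645, f(17)=-141687; answer -141687
Part II: B1 = -141687; d = 141687; squarings mod 145: 73^1=73, 73^2=109, 73^4=136, 73^8=81, 73^16=36, 73^32=136, 73^64=81, 73^128=36, 73^256=136, 73^512=81, 73^1024=36, 73^2048=136, 73^4096=81, 73^8192=36, 73^16384=136, 73^32768=81, 73^65536=36, 73^131072=136; 73^141687 = 73^1 * 73^2 * 73^4 * 73^16 * 73^32 * 73^64 * 73^256 * 73^2048 * 73^8192 * 73^131072 = 17 (mod 145); answer 17
Part III: B2 = 17; m = -10; a(2) = 3*(46) - 1*(-10) = 148; iterating: a(2)=148, a(3)=398, a(4)=1046, a(5)=2740, a(6)=7174, a(7)=18782, a(8)=49172, a(9)=128734, a(10)=337030; answer 337030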